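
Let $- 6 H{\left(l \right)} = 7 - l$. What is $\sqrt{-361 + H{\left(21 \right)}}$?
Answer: $\frac{2 i \sqrt{807}}{3} \approx 18.939 i$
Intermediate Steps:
$H{\left(l \right)} = - \frac{7}{6} + \frac{l}{6}$ ($H{\left(l \right)} = - \frac{7 - l}{6} = - \frac{7}{6} + \frac{l}{6}$)
$\sqrt{-361 + H{\left(21 \right)}} = \sqrt{-361 + \left(- \frac{7}{6} + \frac{1}{6} \cdot 21\right)} = \sqrt{-361 + \left(- \frac{7}{6} + \frac{7}{2}\right)} = \sqrt{-361 + \frac{7}{3}} = \sqrt{- \frac{1076}{3}} = \frac{2 i \sqrt{807}}{3}$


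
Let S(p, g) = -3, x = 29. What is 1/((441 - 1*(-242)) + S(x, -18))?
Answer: 1/680 ≈ 0.0014706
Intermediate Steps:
1/((441 - 1*(-242)) + S(x, -18)) = 1/((441 - 1*(-242)) - 3) = 1/((441 + 242) - 3) = 1/(683 - 3) = 1/680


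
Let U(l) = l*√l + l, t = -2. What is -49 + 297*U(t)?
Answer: -643 - 594*I*√2 ≈ -643.0 - 840.04*I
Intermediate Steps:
U(l) = l + l^(3/2) (U(l) = l^(3/2) + l = l + l^(3/2))
-49 + 297*U(t) = -49 + 297*(-2 + (-2)^(3/2)) = -49 + 297*(-2 - 2*I*√2) = -49 + (-594 - 594*I*√2) = -643 - 594*I*√2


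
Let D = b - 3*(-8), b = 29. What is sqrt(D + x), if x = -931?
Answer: I*sqrt(878) ≈ 29.631*I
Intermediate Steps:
D = 53 (D = 29 - 3*(-8) = 29 + 24 = 53)
sqrt(D + x) = sqrt(53 - 931) = sqrt(-878) = I*sqrt(878)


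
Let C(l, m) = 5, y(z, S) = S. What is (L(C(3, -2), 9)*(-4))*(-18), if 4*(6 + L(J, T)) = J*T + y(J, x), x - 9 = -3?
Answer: 486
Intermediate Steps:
x = 6 (x = 9 - 3 = 6)
L(J, T) = -9/2 + J*T/4 (L(J, T) = -6 + (J*T + 6)/4 = -6 + (6 + J*T)/4 = -6 + (3/2 + J*T/4) = -9/2 + J*T/4)
(L(C(3, -2), 9)*(-4))*(-18) = ((-9/2 + (¼)*5*9)*(-4))*(-18) = ((-9/2 + 45/4)*(-4))*(-18) = ((27/4)*(-4))*(-18) = -27*(-18) = 486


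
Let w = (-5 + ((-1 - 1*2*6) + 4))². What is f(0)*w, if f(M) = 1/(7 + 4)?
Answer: 196/11 ≈ 17.818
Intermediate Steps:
f(M) = 1/11
w = 196 (w = (-5 + ((-1 - 2*6) + 4))² = (-5 + ((-1 - 12) + 4))² = (-5 + (-13 + 4))² = (-5 - 9)² = (-14)² = 196)
f(0)*w = (1/11)*196 = 196/11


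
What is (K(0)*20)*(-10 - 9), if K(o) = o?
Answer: 0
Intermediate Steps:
(K(0)*20)*(-10 - 9) = (0*20)*(-10 - 9) = 0*(-19) = 0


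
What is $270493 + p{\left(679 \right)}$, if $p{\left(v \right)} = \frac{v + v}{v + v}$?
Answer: $270494$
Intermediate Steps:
$p{\left(v \right)} = 1$ ($p{\left(v \right)} = \frac{2 v}{2 v} = 2 v \frac{1}{2 v} = 1$)
$270493 + p{\left(679 \right)} = 270493 + 1 = 270494$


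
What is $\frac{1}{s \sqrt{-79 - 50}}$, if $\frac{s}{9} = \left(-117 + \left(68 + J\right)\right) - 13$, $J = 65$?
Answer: $- \frac{i \sqrt{129}}{3483} \approx - 0.0032609 i$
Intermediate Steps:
$s = 27$ ($s = 9 \left(\left(-117 + \left(68 + 65\right)\right) - 13\right) = 9 \left(\left(-117 + 133\right) - 13\right) = 9 \left(16 - 13\right) = 9 \cdot 3 = 27$)
$\frac{1}{s \sqrt{-79 - 50}} = \frac{1}{27 \sqrt{-79 - 50}} = \frac{1}{27 \sqrt{-129}} = \frac{1}{27 i \sqrt{129}} = - \frac{i \sqrt{129}}{3483}$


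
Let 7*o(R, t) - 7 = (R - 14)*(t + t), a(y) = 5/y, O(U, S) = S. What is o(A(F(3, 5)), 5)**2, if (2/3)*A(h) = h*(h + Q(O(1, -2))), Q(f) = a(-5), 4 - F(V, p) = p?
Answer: 10609/49 ≈ 216.51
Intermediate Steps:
F(V, p) = 4 - p
Q(f) = -1 (Q(f) = 5/(-5) = 5*(-1/5) = -1)
A(h) = 3*h*(-1 + h)/2 (A(h) = 3*(h*(h - 1))/2 = 3*(h*(-1 + h))/2 = 3*h*(-1 + h)/2)
o(R, t) = 1 + 2*t*(-14 + R)/7 (o(R, t) = 1 + ((R - 14)*(t + t))/7 = 1 + ((-14 + R)*(2*t))/7 = 1 + (2*t*(-14 + R))/7 = 1 + 2*t*(-14 + R)/7)
o(A(F(3, 5)), 5)**2 = (1 - 4*5 + (2/7)*(3*(4 - 1*5)*(-1 + (4 - 1*5))/2)*5)**2 = (1 - 20 + (2/7)*(3*(4 - 5)*(-1 + (4 - 5))/2)*5)**2 = (1 - 20 + (2/7)*((3/2)*(-1)*(-1 - 1))*5)**2 = (1 - 20 + (2/7)*((3/2)*(-1)*(-2))*5)**2 = (1 - 20 + (2/7)*3*5)**2 = (1 - 20 + 30/7)**2 = (-103/7)**2 = 10609/49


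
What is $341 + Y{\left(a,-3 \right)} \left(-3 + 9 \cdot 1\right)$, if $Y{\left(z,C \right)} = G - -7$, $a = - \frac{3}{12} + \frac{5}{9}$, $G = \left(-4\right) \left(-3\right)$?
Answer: $455$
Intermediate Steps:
$G = 12$
$a = \frac{11}{36}$ ($a = \left(-3\right) \frac{1}{12} + 5 \cdot \frac{1}{9} = - \frac{1}{4} + \frac{5}{9} = \frac{11}{36} \approx 0.30556$)
$Y{\left(z,C \right)} = 19$ ($Y{\left(z,C \right)} = 12 - -7 = 12 + 7 = 19$)
$341 + Y{\left(a,-3 \right)} \left(-3 + 9 \cdot 1\right) = 341 + 19 \left(-3 + 9 \cdot 1\right) = 341 + 19 \left(-3 + 9\right) = 341 + 19 \cdot 6 = 341 + 114 = 455$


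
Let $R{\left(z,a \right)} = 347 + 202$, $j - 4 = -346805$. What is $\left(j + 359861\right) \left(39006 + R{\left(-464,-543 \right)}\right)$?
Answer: $516588300$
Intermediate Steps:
$j = -346801$ ($j = 4 - 346805 = -346801$)
$R{\left(z,a \right)} = 549$
$\left(j + 359861\right) \left(39006 + R{\left(-464,-543 \right)}\right) = \left(-346801 + 359861\right) \left(39006 + 549\right) = 13060 \cdot 39555 = 516588300$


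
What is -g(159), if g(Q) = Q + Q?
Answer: -318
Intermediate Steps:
g(Q) = 2*Q
-g(159) = -2*159 = -1*318 = -318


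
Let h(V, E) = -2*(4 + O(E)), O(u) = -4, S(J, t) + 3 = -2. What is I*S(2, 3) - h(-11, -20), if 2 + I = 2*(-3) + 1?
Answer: 35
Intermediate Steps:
S(J, t) = -5 (S(J, t) = -3 - 2 = -5)
h(V, E) = 0 (h(V, E) = -2*(4 - 4) = -2*0 = 0)
I = -7 (I = -2 + (2*(-3) + 1) = -2 + (-6 + 1) = -2 - 5 = -7)
I*S(2, 3) - h(-11, -20) = -7*(-5) - 1*0 = 35 + 0 = 35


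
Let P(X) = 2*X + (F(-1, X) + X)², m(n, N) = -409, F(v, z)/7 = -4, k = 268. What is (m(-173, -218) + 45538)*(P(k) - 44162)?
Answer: 630632646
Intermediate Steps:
F(v, z) = -28 (F(v, z) = 7*(-4) = -28)
P(X) = (-28 + X)² + 2*X (P(X) = 2*X + (-28 + X)² = (-28 + X)² + 2*X)
(m(-173, -218) + 45538)*(P(k) - 44162) = (-409 + 45538)*(((-28 + 268)² + 2*268) - 44162) = 45129*((240² + 536) - 44162) = 45129*((57600 + 536) - 44162) = 45129*(58136 - 44162) = 45129*13974 = 630632646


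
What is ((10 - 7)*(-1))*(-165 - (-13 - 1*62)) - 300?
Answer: -30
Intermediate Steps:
((10 - 7)*(-1))*(-165 - (-13 - 1*62)) - 300 = (3*(-1))*(-165 - (-13 - 62)) - 300 = -3*(-165 - 1*(-75)) - 300 = -3*(-165 + 75) - 300 = -3*(-90) - 300 = 270 - 300 = -30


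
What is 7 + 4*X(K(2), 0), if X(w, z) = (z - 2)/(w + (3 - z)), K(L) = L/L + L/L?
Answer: 27/5 ≈ 5.4000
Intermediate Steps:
K(L) = 2 (K(L) = 1 + 1 = 2)
X(w, z) = (-2 + z)/(3 + w - z)
7 + 4*X(K(2), 0) = 7 + 4*((-2 + 0)/(3 + 2 - 1*0)) = 7 + 4*(-2/(3 + 2 + 0)) = 7 + 4*(-2/5) = 7 + 4*((⅕)*(-2)) = 7 + 4*(-⅖) = 7 - 8/5 = 27/5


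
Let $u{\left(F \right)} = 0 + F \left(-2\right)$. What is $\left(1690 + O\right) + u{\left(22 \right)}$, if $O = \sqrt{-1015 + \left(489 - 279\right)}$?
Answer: $1646 + i \sqrt{805} \approx 1646.0 + 28.373 i$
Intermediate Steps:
$O = i \sqrt{805}$ ($O = \sqrt{-1015 + \left(489 - 279\right)} = \sqrt{-1015 + 210} = \sqrt{-805} = i \sqrt{805} \approx 28.373 i$)
$u{\left(F \right)} = - 2 F$ ($u{\left(F \right)} = 0 - 2 F = - 2 F$)
$\left(1690 + O\right) + u{\left(22 \right)} = \left(1690 + i \sqrt{805}\right) - 44 = 1646 + i \sqrt{805}$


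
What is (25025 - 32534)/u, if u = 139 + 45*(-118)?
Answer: 7509/5171 ≈ 1.4521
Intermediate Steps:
u = -5171 (u = 139 - 5310 = -5171)
(25025 - 32534)/u = (25025 - 32534)/(-5171) = -7509*(-1/5171) = 7509/5171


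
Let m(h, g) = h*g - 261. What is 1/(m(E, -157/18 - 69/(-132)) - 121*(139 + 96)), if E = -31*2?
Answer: -198/5581151 ≈ -3.5477e-5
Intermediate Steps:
E = -62
m(h, g) = -261 + g*h (m(h, g) = g*h - 261 = -261 + g*h)
1/(m(E, -157/18 - 69/(-132)) - 121*(139 + 96)) = 1/((-261 + (-157/18 - 69/(-132))*(-62)) - 121*(139 + 96)) = 1/((-261 + (-157*1/18 - 69*(-1/132))*(-62)) - 121*235) = 1/((-261 + (-157/18 + 23/44)*(-62)) - 28435) = 1/((-261 - 3247/396*(-62)) - 28435) = 1/((-261 + 100657/198) - 28435) = 1/(48979/198 - 28435) = 1/(-5581151/198) = -198/5581151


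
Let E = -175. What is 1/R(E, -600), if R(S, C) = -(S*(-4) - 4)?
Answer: -1/696 ≈ -0.0014368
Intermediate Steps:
R(S, C) = 4 + 4*S (R(S, C) = -(-4*S - 4) = -(-4 - 4*S) = 4 + 4*S)
1/R(E, -600) = 1/(4 + 4*(-175)) = 1/(4 - 700) = 1/(-696) = -1/696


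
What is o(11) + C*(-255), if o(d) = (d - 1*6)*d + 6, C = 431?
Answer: -109844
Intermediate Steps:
o(d) = 6 + d*(-6 + d) (o(d) = (d - 6)*d + 6 = (-6 + d)*d + 6 = d*(-6 + d) + 6 = 6 + d*(-6 + d))
o(11) + C*(-255) = (6 + 11² - 6*11) + 431*(-255) = (6 + 121 - 66) - 109905 = 61 - 109905 = -109844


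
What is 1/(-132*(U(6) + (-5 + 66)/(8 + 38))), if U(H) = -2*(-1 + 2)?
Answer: 23/2046 ≈ 0.011241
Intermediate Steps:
U(H) = -2 (U(H) = -2*1 = -2)
1/(-132*(U(6) + (-5 + 66)/(8 + 38))) = 1/(-132*(-2 + (-5 + 66)/(8 + 38))) = 1/(-132*(-2 + 61/46)) = 1/(-132*(-31/46)) = 1/(2046/23) = 23/2046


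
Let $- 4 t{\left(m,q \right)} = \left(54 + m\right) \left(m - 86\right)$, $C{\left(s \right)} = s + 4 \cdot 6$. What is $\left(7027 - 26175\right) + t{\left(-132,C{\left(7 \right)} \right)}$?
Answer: $-23399$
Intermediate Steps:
$C{\left(s \right)} = 24 + s$ ($C{\left(s \right)} = s + 24 = 24 + s$)
$t{\left(m,q \right)} = - \frac{\left(-86 + m\right) \left(54 + m\right)}{4}$ ($t{\left(m,q \right)} = - \frac{\left(54 + m\right) \left(m - 86\right)}{4} = - \frac{\left(54 + m\right) \left(-86 + m\right)}{4} = - \frac{\left(-86 + m\right) \left(54 + m\right)}{4}$)
$\left(7027 - 26175\right) + t{\left(-132,C{\left(7 \right)} \right)} = \left(7027 - 26175\right) + \left(1161 + 8 \left(-132\right) - \frac{\left(-132\right)^{2}}{4}\right) = -19148 - 4251 = -23399$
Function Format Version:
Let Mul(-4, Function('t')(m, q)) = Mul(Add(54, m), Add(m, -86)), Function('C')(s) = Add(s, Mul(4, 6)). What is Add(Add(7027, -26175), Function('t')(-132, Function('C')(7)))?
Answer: -23399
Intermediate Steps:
Function('C')(s) = Add(24, s) (Function('C')(s) = Add(s, 24) = Add(24, s))
Function('t')(m, q) = Mul(Rational(-1, 4), Add(-86, m), Add(54, m)) (Function('t')(m, q) = Mul(Rational(-1, 4), Mul(Add(54, m), Add(m, -86))) = Mul(Rational(-1, 4), Mul(Add(54, m), Add(-86, m))) = Mul(Rational(-1, 4), Mul(Add(-86, m), Add(54, m))) = Mul(Rational(-1, 4), Add(-86, m), Add(54, m)))
Add(Add(7027, -26175), Function('t')(-132, Function('C')(7))) = Add(Add(7027, -26175), Add(1161, Mul(8, -132), Mul(Rational(-1, 4), Pow(-132, 2)))) = Add(-19148, Add(1161, -1056, Mul(Rational(-1, 4), 17424))) = Add(-19148, Add(1161, -1056, -4356)) = Add(-19148, -4251) = -23399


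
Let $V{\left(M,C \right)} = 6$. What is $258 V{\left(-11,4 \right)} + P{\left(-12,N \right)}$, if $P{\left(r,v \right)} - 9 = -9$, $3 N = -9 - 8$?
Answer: $1548$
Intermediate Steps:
$N = - \frac{17}{3}$ ($N = \frac{-9 - 8}{3} = \frac{1}{3} \left(-17\right) = - \frac{17}{3} \approx -5.6667$)
$P{\left(r,v \right)} = 0$ ($P{\left(r,v \right)} = 9 - 9 = 0$)
$258 V{\left(-11,4 \right)} + P{\left(-12,N \right)} = 258 \cdot 6 + 0 = 1548 + 0 = 1548$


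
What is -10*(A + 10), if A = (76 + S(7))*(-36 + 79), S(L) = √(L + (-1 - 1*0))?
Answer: -32780 - 430*√6 ≈ -33833.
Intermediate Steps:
S(L) = √(-1 + L) (S(L) = √(L + (-1 + 0)) = √(L - 1) = √(-1 + L))
A = 3268 + 43*√6 (A = (76 + √(-1 + 7))*(-36 + 79) = (76 + √6)*43 = 3268 + 43*√6 ≈ 3373.3)
-10*(A + 10) = -10*((3268 + 43*√6) + 10) = -10*(3278 + 43*√6) = -32780 - 430*√6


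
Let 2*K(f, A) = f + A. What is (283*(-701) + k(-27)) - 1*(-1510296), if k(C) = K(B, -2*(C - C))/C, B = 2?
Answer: 35421650/27 ≈ 1.3119e+6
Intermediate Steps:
K(f, A) = A/2 + f/2 (K(f, A) = (f + A)/2 = (A + f)/2 = A/2 + f/2)
k(C) = 1/C (k(C) = ((-2*(C - C))/2 + (1/2)*2)/C = ((-2*0)/2 + 1)/C = ((1/2)*0 + 1)/C = (0 + 1)/C = 1/C)
(283*(-701) + k(-27)) - 1*(-1510296) = (283*(-701) + 1/(-27)) - 1*(-1510296) = (-198383 - 1/27) + 1510296 = -5356342/27 + 1510296 = 35421650/27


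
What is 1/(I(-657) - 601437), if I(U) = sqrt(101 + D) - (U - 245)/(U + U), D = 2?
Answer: -259609975920/156139223253133753 - 431649*sqrt(103)/156139223253133753 ≈ -1.6627e-6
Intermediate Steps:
I(U) = sqrt(103) - (-245 + U)/(2*U) (I(U) = sqrt(101 + 2) - (U - 245)/(U + U) = sqrt(103) - (-245 + U)/(2*U))
1/(I(-657) - 601437) = 1/((-1/2 + sqrt(103) + (245/2)/(-657)) - 601437) = 1/((-1/2 + sqrt(103) + (245/2)*(-1/657)) - 601437) = 1/((-1/2 + sqrt(103) - 245/1314) - 601437) = 1/((-451/657 + sqrt(103)) - 601437) = 1/(-395144560/657 + sqrt(103))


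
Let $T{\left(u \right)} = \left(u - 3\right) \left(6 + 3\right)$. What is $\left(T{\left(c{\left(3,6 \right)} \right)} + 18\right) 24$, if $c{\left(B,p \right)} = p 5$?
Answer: $6264$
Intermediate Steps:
$c{\left(B,p \right)} = 5 p$
$T{\left(u \right)} = -27 + 9 u$ ($T{\left(u \right)} = \left(-3 + u\right) 9 = -27 + 9 u$)
$\left(T{\left(c{\left(3,6 \right)} \right)} + 18\right) 24 = \left(\left(-27 + 9 \cdot 5 \cdot 6\right) + 18\right) 24 = \left(\left(-27 + 9 \cdot 30\right) + 18\right) 24 = \left(\left(-27 + 270\right) + 18\right) 24 = \left(243 + 18\right) 24 = 261 \cdot 24 = 6264$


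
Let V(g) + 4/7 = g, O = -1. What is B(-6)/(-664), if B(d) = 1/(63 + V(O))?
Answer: -7/285520 ≈ -2.4517e-5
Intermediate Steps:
V(g) = -4/7 + g
B(d) = 7/430 (B(d) = 1/(63 + (-4/7 - 1)) = 1/(63 - 11/7) = 1/(430/7) = 7/430)
B(-6)/(-664) = (7/430)/(-664) = (7/430)*(-1/664) = -7/285520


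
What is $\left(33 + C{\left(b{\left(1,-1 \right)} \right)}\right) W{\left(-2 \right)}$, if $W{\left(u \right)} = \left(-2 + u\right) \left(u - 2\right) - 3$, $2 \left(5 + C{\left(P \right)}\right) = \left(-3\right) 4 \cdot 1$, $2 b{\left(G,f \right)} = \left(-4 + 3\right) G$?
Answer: $286$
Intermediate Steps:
$b{\left(G,f \right)} = - \frac{G}{2}$ ($b{\left(G,f \right)} = \frac{\left(-4 + 3\right) G}{2} = \frac{\left(-1\right) G}{2} = - \frac{G}{2}$)
$C{\left(P \right)} = -11$ ($C{\left(P \right)} = -5 + \frac{\left(-3\right) 4 \cdot 1}{2} = -5 + \frac{\left(-12\right) 1}{2} = -5 + \frac{1}{2} \left(-12\right) = -5 - 6 = -11$)
$W{\left(u \right)} = -3 + \left(-2 + u\right)^{2}$ ($W{\left(u \right)} = \left(-2 + u\right) \left(-2 + u\right) - 3 = \left(-2 + u\right)^{2} - 3 = -3 + \left(-2 + u\right)^{2}$)
$\left(33 + C{\left(b{\left(1,-1 \right)} \right)}\right) W{\left(-2 \right)} = \left(33 - 11\right) \left(-3 + \left(-2 - 2\right)^{2}\right) = 22 \left(-3 + \left(-4\right)^{2}\right) = 22 \left(-3 + 16\right) = 22 \cdot 13 = 286$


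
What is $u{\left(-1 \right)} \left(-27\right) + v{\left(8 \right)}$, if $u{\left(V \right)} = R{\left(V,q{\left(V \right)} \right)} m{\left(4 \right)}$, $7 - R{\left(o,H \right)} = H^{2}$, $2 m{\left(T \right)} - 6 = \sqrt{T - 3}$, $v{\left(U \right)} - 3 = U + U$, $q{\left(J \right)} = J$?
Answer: $-548$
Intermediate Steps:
$v{\left(U \right)} = 3 + 2 U$ ($v{\left(U \right)} = 3 + \left(U + U\right) = 3 + 2 U$)
$m{\left(T \right)} = 3 + \frac{\sqrt{-3 + T}}{2}$ ($m{\left(T \right)} = 3 + \frac{\sqrt{T - 3}}{2} = 3 + \frac{\sqrt{-3 + T}}{2}$)
$R{\left(o,H \right)} = 7 - H^{2}$
$u{\left(V \right)} = \frac{49}{2} - \frac{7 V^{2}}{2}$ ($u{\left(V \right)} = \left(7 - V^{2}\right) \left(3 + \frac{\sqrt{-3 + 4}}{2}\right) = \left(7 - V^{2}\right) \left(3 + \frac{\sqrt{1}}{2}\right) = \left(7 - V^{2}\right) \left(3 + \frac{1}{2} \cdot 1\right) = \left(7 - V^{2}\right) \left(3 + \frac{1}{2}\right) = \left(7 - V^{2}\right) \frac{7}{2} = \frac{49}{2} - \frac{7 V^{2}}{2}$)
$u{\left(-1 \right)} \left(-27\right) + v{\left(8 \right)} = \left(\frac{49}{2} - \frac{7 \left(-1\right)^{2}}{2}\right) \left(-27\right) + \left(3 + 2 \cdot 8\right) = \left(\frac{49}{2} - \frac{7}{2}\right) \left(-27\right) + \left(3 + 16\right) = \left(\frac{49}{2} - \frac{7}{2}\right) \left(-27\right) + 19 = 21 \left(-27\right) + 19 = -567 + 19 = -548$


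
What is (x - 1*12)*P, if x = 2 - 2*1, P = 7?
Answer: -84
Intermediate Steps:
x = 0 (x = 2 - 2 = 0)
(x - 1*12)*P = (0 - 1*12)*7 = (0 - 12)*7 = -12*7 = -84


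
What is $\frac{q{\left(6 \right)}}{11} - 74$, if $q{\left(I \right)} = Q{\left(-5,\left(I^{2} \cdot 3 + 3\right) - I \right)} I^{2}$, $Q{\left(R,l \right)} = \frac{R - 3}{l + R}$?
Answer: $- \frac{20422}{275} \approx -74.262$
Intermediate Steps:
$Q{\left(R,l \right)} = \frac{-3 + R}{R + l}$
$q{\left(I \right)} = - \frac{8 I^{2}}{-2 - I + 3 I^{2}}$ ($q{\left(I \right)} = \frac{-3 - 5}{-5 - \left(-3 + I - I^{2} \cdot 3\right)} I^{2} = \frac{1}{-5 - \left(-3 + I - 3 I^{2}\right)} \left(-8\right) I^{2} = \frac{1}{-5 + \left(3 - I + 3 I^{2}\right)} \left(-8\right) I^{2} = \frac{1}{-2 - I + 3 I^{2}} \left(-8\right) I^{2} = - \frac{8}{-2 - I + 3 I^{2}} I^{2} = - \frac{8 I^{2}}{-2 - I + 3 I^{2}}$)
$\frac{q{\left(6 \right)}}{11} - 74 = \frac{8 \cdot 6^{2} \frac{1}{2 + 6 - 3 \cdot 6^{2}}}{11} - 74 = 8 \cdot 36 \frac{1}{2 + 6 - 108} \cdot \frac{1}{11} - 74 = 8 \cdot 36 \frac{1}{-100} \cdot \frac{1}{11} - 74 = 8 \cdot 36 \left(- \frac{1}{100}\right) \frac{1}{11} - 74 = \left(- \frac{72}{25}\right) \frac{1}{11} - 74 = - \frac{72}{275} - 74 = - \frac{20422}{275}$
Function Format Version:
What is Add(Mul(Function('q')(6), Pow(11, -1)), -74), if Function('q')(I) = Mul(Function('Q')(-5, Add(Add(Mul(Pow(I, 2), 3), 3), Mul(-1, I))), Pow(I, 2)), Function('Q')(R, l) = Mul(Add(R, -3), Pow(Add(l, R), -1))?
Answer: Rational(-20422, 275) ≈ -74.262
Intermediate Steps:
Function('Q')(R, l) = Mul(Pow(Add(R, l), -1), Add(-3, R)) (Function('Q')(R, l) = Mul(Add(-3, R), Pow(Add(R, l), -1)) = Mul(Pow(Add(R, l), -1), Add(-3, R)))
Function('q')(I) = Mul(-8, Pow(I, 2), Pow(Add(-2, Mul(-1, I), Mul(3, Pow(I, 2))), -1)) (Function('q')(I) = Mul(Mul(Pow(Add(-5, Add(Add(Mul(Pow(I, 2), 3), 3), Mul(-1, I))), -1), Add(-3, -5)), Pow(I, 2)) = Mul(Mul(Pow(Add(-5, Add(Add(Mul(3, Pow(I, 2)), 3), Mul(-1, I))), -1), -8), Pow(I, 2)) = Mul(Mul(Pow(Add(-5, Add(Add(3, Mul(3, Pow(I, 2))), Mul(-1, I))), -1), -8), Pow(I, 2)) = Mul(Mul(Pow(Add(-5, Add(3, Mul(-1, I), Mul(3, Pow(I, 2)))), -1), -8), Pow(I, 2)) = Mul(Mul(Pow(Add(-2, Mul(-1, I), Mul(3, Pow(I, 2))), -1), -8), Pow(I, 2)) = Mul(Mul(-8, Pow(Add(-2, Mul(-1, I), Mul(3, Pow(I, 2))), -1)), Pow(I, 2)) = Mul(-8, Pow(I, 2), Pow(Add(-2, Mul(-1, I), Mul(3, Pow(I, 2))), -1)))
Add(Mul(Function('q')(6), Pow(11, -1)), -74) = Add(Mul(Mul(8, Pow(6, 2), Pow(Add(2, 6, Mul(-3, Pow(6, 2))), -1)), Pow(11, -1)), -74) = Add(Mul(Mul(8, 36, Pow(Add(2, 6, Mul(-3, 36)), -1)), Rational(1, 11)), -74) = Add(Mul(Mul(8, 36, Pow(Add(2, 6, -108), -1)), Rational(1, 11)), -74) = Add(Mul(Mul(8, 36, Pow(-100, -1)), Rational(1, 11)), -74) = Add(Mul(Mul(8, 36, Rational(-1, 100)), Rational(1, 11)), -74) = Add(Mul(Rational(-72, 25), Rational(1, 11)), -74) = Add(Rational(-72, 275), -74) = Rational(-20422, 275)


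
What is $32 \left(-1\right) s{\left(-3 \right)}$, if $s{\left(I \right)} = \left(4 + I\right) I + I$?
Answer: $192$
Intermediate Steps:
$s{\left(I \right)} = I + I \left(4 + I\right)$ ($s{\left(I \right)} = I \left(4 + I\right) + I = I + I \left(4 + I\right)$)
$32 \left(-1\right) s{\left(-3 \right)} = 32 \left(-1\right) \left(- 3 \left(5 - 3\right)\right) = - 32 \left(\left(-3\right) 2\right) = \left(-32\right) \left(-6\right) = 192$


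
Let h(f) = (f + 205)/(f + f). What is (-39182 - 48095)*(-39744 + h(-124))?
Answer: 860253867261/248 ≈ 3.4688e+9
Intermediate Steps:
h(f) = (205 + f)/(2*f) (h(f) = (205 + f)/((2*f)) = (205 + f)*(1/(2*f)) = (205 + f)/(2*f))
(-39182 - 48095)*(-39744 + h(-124)) = (-39182 - 48095)*(-39744 + (1/2)*(205 - 124)/(-124)) = -87277*(-39744 + (1/2)*(-1/124)*81) = -87277*(-39744 - 81/248) = -87277*(-9856593/248) = 860253867261/248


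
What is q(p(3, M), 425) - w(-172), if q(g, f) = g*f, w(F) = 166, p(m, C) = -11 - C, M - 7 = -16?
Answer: -1016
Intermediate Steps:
M = -9 (M = 7 - 16 = -9)
q(g, f) = f*g
q(p(3, M), 425) - w(-172) = 425*(-11 - 1*(-9)) - 1*166 = 425*(-11 + 9) - 166 = 425*(-2) - 166 = -850 - 166 = -1016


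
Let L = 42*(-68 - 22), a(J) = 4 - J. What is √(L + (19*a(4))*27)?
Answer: 6*I*√105 ≈ 61.482*I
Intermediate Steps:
L = -3780 (L = 42*(-90) = -3780)
√(L + (19*a(4))*27) = √(-3780 + (19*(4 - 1*4))*27) = √(-3780 + (19*(4 - 4))*27) = √(-3780 + (19*0)*27) = √(-3780 + 0*27) = √(-3780 + 0) = √(-3780) = 6*I*√105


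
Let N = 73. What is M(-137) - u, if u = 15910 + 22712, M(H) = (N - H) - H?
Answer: -38275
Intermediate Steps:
M(H) = 73 - 2*H (M(H) = (73 - H) - H = 73 - 2*H)
u = 38622
M(-137) - u = (73 - 2*(-137)) - 1*38622 = (73 + 274) - 38622 = 347 - 38622 = -38275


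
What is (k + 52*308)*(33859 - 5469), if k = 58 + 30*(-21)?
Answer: 438455160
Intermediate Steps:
k = -572 (k = 58 - 630 = -572)
(k + 52*308)*(33859 - 5469) = (-572 + 52*308)*(33859 - 5469) = (-572 + 16016)*28390 = 15444*28390 = 438455160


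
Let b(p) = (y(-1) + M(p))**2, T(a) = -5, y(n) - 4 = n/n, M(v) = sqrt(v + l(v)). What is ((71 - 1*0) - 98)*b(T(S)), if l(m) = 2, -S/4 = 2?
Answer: -594 - 270*I*sqrt(3) ≈ -594.0 - 467.65*I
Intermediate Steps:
S = -8 (S = -4*2 = -8)
M(v) = sqrt(2 + v) (M(v) = sqrt(v + 2) = sqrt(2 + v))
y(n) = 5 (y(n) = 4 + n/n = 4 + 1 = 5)
b(p) = (5 + sqrt(2 + p))**2
((71 - 1*0) - 98)*b(T(S)) = ((71 - 1*0) - 98)*(5 + sqrt(2 - 5))**2 = ((71 + 0) - 98)*(5 + sqrt(-3))**2 = (71 - 98)*(5 + I*sqrt(3))**2 = -27*(5 + I*sqrt(3))**2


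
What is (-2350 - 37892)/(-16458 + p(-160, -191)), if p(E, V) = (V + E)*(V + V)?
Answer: -6707/19604 ≈ -0.34212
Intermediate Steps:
p(E, V) = 2*V*(E + V) (p(E, V) = (E + V)*(2*V) = 2*V*(E + V))
(-2350 - 37892)/(-16458 + p(-160, -191)) = (-2350 - 37892)/(-16458 + 2*(-191)*(-160 - 191)) = -40242/(-16458 + 2*(-191)*(-351)) = -40242/(-16458 + 134082) = -40242/117624 = -40242*1/117624 = -6707/19604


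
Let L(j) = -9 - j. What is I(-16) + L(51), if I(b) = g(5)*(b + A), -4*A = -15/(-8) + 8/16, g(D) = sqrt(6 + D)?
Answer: -60 - 531*sqrt(11)/32 ≈ -115.04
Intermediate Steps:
A = -19/32 (A = -(-15/(-8) + 8/16)/4 = -(-15*(-1/8) + 8*(1/16))/4 = -(15/8 + 1/2)/4 = -1/4*19/8 = -19/32 ≈ -0.59375)
I(b) = sqrt(11)*(-19/32 + b) (I(b) = sqrt(6 + 5)*(b - 19/32) = sqrt(11)*(-19/32 + b))
I(-16) + L(51) = sqrt(11)*(-19/32 - 16) + (-9 - 1*51) = sqrt(11)*(-531/32) + (-9 - 51) = -531*sqrt(11)/32 - 60 = -60 - 531*sqrt(11)/32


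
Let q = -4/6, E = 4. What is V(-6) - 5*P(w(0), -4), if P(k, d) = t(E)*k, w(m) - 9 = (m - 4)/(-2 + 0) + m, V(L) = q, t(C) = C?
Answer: -662/3 ≈ -220.67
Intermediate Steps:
q = -⅔ (q = -4*⅙ = -⅔ ≈ -0.66667)
V(L) = -⅔
w(m) = 11 + m/2 (w(m) = 9 + ((m - 4)/(-2 + 0) + m) = 9 + ((-4 + m)/(-2) + m) = 9 + ((-4 + m)*(-½) + m) = 9 + ((2 - m/2) + m) = 9 + (2 + m/2) = 11 + m/2)
P(k, d) = 4*k
V(-6) - 5*P(w(0), -4) = -⅔ - 20*(11 + (½)*0) = -⅔ - 20*(11 + 0) = -⅔ - 20*11 = -⅔ - 5*44 = -⅔ - 220 = -662/3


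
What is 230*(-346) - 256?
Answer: -79836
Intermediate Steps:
230*(-346) - 256 = -79580 - 256 = -79836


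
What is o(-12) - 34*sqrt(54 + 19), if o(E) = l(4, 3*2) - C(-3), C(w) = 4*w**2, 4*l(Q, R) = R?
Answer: -69/2 - 34*sqrt(73) ≈ -325.00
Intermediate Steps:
l(Q, R) = R/4
o(E) = -69/2 (o(E) = (3*2)/4 - 4*(-3)**2 = (1/4)*6 - 4*9 = 3/2 - 1*36 = 3/2 - 36 = -69/2)
o(-12) - 34*sqrt(54 + 19) = -69/2 - 34*sqrt(54 + 19) = -69/2 - 34*sqrt(73)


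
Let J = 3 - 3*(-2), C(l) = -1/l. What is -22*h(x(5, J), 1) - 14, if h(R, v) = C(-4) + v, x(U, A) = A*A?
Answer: -83/2 ≈ -41.500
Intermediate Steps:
J = 9 (J = 3 + 6 = 9)
x(U, A) = A²
h(R, v) = ¼ + v (h(R, v) = -1/(-4) + v = -1*(-¼) + v = ¼ + v)
-22*h(x(5, J), 1) - 14 = -22*(¼ + 1) - 14 = -22*5/4 - 14 = -55/2 - 14 = -83/2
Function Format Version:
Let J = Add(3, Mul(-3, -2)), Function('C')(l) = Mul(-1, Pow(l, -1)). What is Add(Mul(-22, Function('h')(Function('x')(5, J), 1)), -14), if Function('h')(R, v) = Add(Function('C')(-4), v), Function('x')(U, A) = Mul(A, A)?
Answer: Rational(-83, 2) ≈ -41.500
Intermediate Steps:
J = 9 (J = Add(3, 6) = 9)
Function('x')(U, A) = Pow(A, 2)
Function('h')(R, v) = Add(Rational(1, 4), v) (Function('h')(R, v) = Add(Mul(-1, Pow(-4, -1)), v) = Add(Mul(-1, Rational(-1, 4)), v) = Add(Rational(1, 4), v))
Add(Mul(-22, Function('h')(Function('x')(5, J), 1)), -14) = Add(Mul(-22, Add(Rational(1, 4), 1)), -14) = Add(Mul(-22, Rational(5, 4)), -14) = Add(Rational(-55, 2), -14) = Rational(-83, 2)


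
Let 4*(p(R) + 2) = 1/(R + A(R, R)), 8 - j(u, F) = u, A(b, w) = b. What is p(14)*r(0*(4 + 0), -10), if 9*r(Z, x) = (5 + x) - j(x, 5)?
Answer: 5129/1008 ≈ 5.0883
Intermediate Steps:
j(u, F) = 8 - u
p(R) = -2 + 1/(8*R) (p(R) = -2 + 1/(4*(R + R)) = -2 + 1/(4*((2*R))) = -2 + (1/(2*R))/4 = -2 + 1/(8*R))
r(Z, x) = -⅓ + 2*x/9 (r(Z, x) = ((5 + x) - (8 - x))/9 = ((5 + x) + (-8 + x))/9 = (-3 + 2*x)/9 = -⅓ + 2*x/9)
p(14)*r(0*(4 + 0), -10) = (-2 + (⅛)/14)*(-⅓ + (2/9)*(-10)) = (-2 + (⅛)*(1/14))*(-⅓ - 20/9) = (-2 + 1/112)*(-23/9) = -223/112*(-23/9) = 5129/1008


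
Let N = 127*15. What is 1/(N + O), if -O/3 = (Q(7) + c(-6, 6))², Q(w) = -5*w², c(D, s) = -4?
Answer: -1/184098 ≈ -5.4319e-6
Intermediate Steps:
N = 1905
O = -186003 (O = -3*(-5*7² - 4)² = -3*(-5*49 - 4)² = -3*(-245 - 4)² = -3*(-249)² = -3*62001 = -186003)
1/(N + O) = 1/(1905 - 186003) = 1/(-184098) = -1/184098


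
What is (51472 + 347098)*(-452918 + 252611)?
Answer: -79836360990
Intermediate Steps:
(51472 + 347098)*(-452918 + 252611) = 398570*(-200307) = -79836360990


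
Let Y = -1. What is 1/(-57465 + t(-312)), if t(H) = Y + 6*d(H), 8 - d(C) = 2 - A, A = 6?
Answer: -1/57394 ≈ -1.7423e-5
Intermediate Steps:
d(C) = 12 (d(C) = 8 - (2 - 1*6) = 8 - (2 - 6) = 8 - 1*(-4) = 8 + 4 = 12)
t(H) = 71 (t(H) = -1 + 6*12 = -1 + 72 = 71)
1/(-57465 + t(-312)) = 1/(-57465 + 71) = 1/(-57394) = -1/57394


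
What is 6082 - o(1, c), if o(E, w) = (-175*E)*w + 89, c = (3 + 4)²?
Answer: 14568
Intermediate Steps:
c = 49 (c = 7² = 49)
o(E, w) = 89 - 175*E*w (o(E, w) = -175*E*w + 89 = 89 - 175*E*w)
6082 - o(1, c) = 6082 - (89 - 175*1*49) = 6082 - (89 - 8575) = 6082 - 1*(-8486) = 6082 + 8486 = 14568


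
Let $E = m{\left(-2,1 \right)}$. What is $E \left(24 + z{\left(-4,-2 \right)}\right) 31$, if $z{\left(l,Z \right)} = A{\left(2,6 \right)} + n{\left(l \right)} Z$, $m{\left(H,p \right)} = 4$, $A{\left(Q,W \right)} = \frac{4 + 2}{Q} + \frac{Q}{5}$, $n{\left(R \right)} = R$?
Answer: $\frac{21948}{5} \approx 4389.6$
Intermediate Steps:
$A{\left(Q,W \right)} = \frac{6}{Q} + \frac{Q}{5}$ ($A{\left(Q,W \right)} = \frac{6}{Q} + Q \frac{1}{5} = \frac{6}{Q} + \frac{Q}{5}$)
$E = 4$
$z{\left(l,Z \right)} = \frac{17}{5} + Z l$ ($z{\left(l,Z \right)} = \left(\frac{6}{2} + \frac{1}{5} \cdot 2\right) + l Z = \left(6 \cdot \frac{1}{2} + \frac{2}{5}\right) + Z l = \left(3 + \frac{2}{5}\right) + Z l = \frac{17}{5} + Z l$)
$E \left(24 + z{\left(-4,-2 \right)}\right) 31 = 4 \left(24 + \left(\frac{17}{5} - -8\right)\right) 31 = 4 \left(24 + \left(\frac{17}{5} + 8\right)\right) 31 = 4 \left(24 + \frac{57}{5}\right) 31 = 4 \cdot \frac{177}{5} \cdot 31 = \frac{708}{5} \cdot 31 = \frac{21948}{5}$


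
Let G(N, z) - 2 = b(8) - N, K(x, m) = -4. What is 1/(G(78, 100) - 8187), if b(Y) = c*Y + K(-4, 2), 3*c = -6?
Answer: -1/8283 ≈ -0.00012073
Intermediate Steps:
c = -2 (c = (1/3)*(-6) = -2)
b(Y) = -4 - 2*Y (b(Y) = -2*Y - 4 = -4 - 2*Y)
G(N, z) = -18 - N (G(N, z) = 2 + ((-4 - 2*8) - N) = 2 + ((-4 - 16) - N) = 2 + (-20 - N) = -18 - N)
1/(G(78, 100) - 8187) = 1/((-18 - 1*78) - 8187) = 1/((-18 - 78) - 8187) = 1/(-96 - 8187) = 1/(-8283) = -1/8283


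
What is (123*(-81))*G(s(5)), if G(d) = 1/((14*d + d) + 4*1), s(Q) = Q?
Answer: -9963/79 ≈ -126.11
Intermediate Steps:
G(d) = 1/(4 + 15*d) (G(d) = 1/(15*d + 4) = 1/(4 + 15*d))
(123*(-81))*G(s(5)) = (123*(-81))/(4 + 15*5) = -9963/(4 + 75) = -9963/79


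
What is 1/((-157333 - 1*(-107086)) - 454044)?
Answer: -1/504291 ≈ -1.9830e-6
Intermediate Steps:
1/((-157333 - 1*(-107086)) - 454044) = 1/((-157333 + 107086) - 454044) = 1/(-50247 - 454044) = 1/(-504291) = -1/504291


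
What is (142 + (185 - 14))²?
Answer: 97969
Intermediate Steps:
(142 + (185 - 14))² = (142 + 171)² = 313² = 97969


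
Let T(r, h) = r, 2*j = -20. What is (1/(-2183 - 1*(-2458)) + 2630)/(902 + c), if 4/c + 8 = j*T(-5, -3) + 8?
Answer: 723251/248072 ≈ 2.9155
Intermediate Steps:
j = -10 (j = (½)*(-20) = -10)
c = 2/25 (c = 4/(-8 + (-10*(-5) + 8)) = 4/(-8 + (50 + 8)) = 4/(-8 + 58) = 4/50 = 4*(1/50) = 2/25 ≈ 0.080000)
(1/(-2183 - 1*(-2458)) + 2630)/(902 + c) = (1/(-2183 - 1*(-2458)) + 2630)/(902 + 2/25) = (1/(-2183 + 2458) + 2630)/(22552/25) = (1/275 + 2630)*(25/22552) = (723251/275)*(25/22552) = 723251/248072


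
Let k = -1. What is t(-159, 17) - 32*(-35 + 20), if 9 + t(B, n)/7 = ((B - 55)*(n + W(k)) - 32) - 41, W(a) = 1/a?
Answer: -24062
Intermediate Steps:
t(B, n) = -574 + 7*(-1 + n)*(-55 + B) (t(B, n) = -63 + 7*(((B - 55)*(n + 1/(-1)) - 32) - 41) = -63 + 7*(((-55 + B)*(n - 1) - 32) - 41) = -63 + 7*(((-55 + B)*(-1 + n) - 32) - 41) = -63 + 7*(((-1 + n)*(-55 + B) - 32) - 41) = -63 + 7*((-32 + (-1 + n)*(-55 + B)) - 41) = -63 + 7*(-73 + (-1 + n)*(-55 + B)) = -63 + (-511 + 7*(-1 + n)*(-55 + B)) = -574 + 7*(-1 + n)*(-55 + B))
t(-159, 17) - 32*(-35 + 20) = (-189 - 385*17 - 7*(-159) + 7*(-159)*17) - 32*(-35 + 20) = (-189 - 6545 + 1113 - 18921) - 32*(-15) = -24542 + 480 = -24062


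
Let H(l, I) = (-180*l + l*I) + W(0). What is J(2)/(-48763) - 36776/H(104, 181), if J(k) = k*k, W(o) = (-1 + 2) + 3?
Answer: -448327130/1316601 ≈ -340.52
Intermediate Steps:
W(o) = 4 (W(o) = 1 + 3 = 4)
H(l, I) = 4 - 180*l + I*l (H(l, I) = (-180*l + l*I) + 4 = (-180*l + I*l) + 4 = 4 - 180*l + I*l)
J(k) = k²
J(2)/(-48763) - 36776/H(104, 181) = 2²/(-48763) - 36776/(4 - 180*104 + 181*104) = 4*(-1/48763) - 36776/(4 - 18720 + 18824) = -4/48763 - 36776/108 = -4/48763 - 36776*1/108 = -4/48763 - 9194/27 = -448327130/1316601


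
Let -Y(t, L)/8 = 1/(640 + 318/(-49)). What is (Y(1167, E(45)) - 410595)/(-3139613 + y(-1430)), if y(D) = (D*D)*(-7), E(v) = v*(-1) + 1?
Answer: 6372845191/270902183673 ≈ 0.023525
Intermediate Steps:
E(v) = 1 - v (E(v) = -v + 1 = 1 - v)
y(D) = -7*D**2 (y(D) = D**2*(-7) = -7*D**2)
Y(t, L) = -196/15521 (Y(t, L) = -8/(640 + 318/(-49)) = -8/(640 + 318*(-1/49)) = -8/(640 - 318/49) = -8/31042/49 = -8*49/31042 = -196/15521)
(Y(1167, E(45)) - 410595)/(-3139613 + y(-1430)) = (-196/15521 - 410595)/(-3139613 - 7*(-1430)**2) = -6372845191/(15521*(-3139613 - 7*2044900)) = -6372845191/(15521*(-3139613 - 14314300)) = -6372845191/15521/(-17453913) = -6372845191/15521*(-1/17453913) = 6372845191/270902183673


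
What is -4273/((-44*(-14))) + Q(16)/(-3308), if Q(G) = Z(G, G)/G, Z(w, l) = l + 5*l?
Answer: -3534695/509432 ≈ -6.9385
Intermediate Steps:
Z(w, l) = 6*l
Q(G) = 6 (Q(G) = (6*G)/G = 6)
-4273/((-44*(-14))) + Q(16)/(-3308) = -4273/((-44*(-14))) + 6/(-3308) = -4273/616 + 6*(-1/3308) = -4273*1/616 - 3/1654 = -4273/616 - 3/1654 = -3534695/509432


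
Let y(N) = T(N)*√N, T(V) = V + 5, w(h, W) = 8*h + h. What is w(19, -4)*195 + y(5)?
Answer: 33345 + 10*√5 ≈ 33367.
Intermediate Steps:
w(h, W) = 9*h
T(V) = 5 + V
y(N) = √N*(5 + N) (y(N) = (5 + N)*√N = √N*(5 + N))
w(19, -4)*195 + y(5) = (9*19)*195 + √5*(5 + 5) = 171*195 + √5*10 = 33345 + 10*√5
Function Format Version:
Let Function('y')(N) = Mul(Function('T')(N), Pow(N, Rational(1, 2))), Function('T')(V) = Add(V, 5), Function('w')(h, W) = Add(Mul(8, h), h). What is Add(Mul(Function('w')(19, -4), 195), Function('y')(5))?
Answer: Add(33345, Mul(10, Pow(5, Rational(1, 2)))) ≈ 33367.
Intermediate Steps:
Function('w')(h, W) = Mul(9, h)
Function('T')(V) = Add(5, V)
Function('y')(N) = Mul(Pow(N, Rational(1, 2)), Add(5, N)) (Function('y')(N) = Mul(Add(5, N), Pow(N, Rational(1, 2))) = Mul(Pow(N, Rational(1, 2)), Add(5, N)))
Add(Mul(Function('w')(19, -4), 195), Function('y')(5)) = Add(Mul(Mul(9, 19), 195), Mul(Pow(5, Rational(1, 2)), Add(5, 5))) = Add(Mul(171, 195), Mul(Pow(5, Rational(1, 2)), 10)) = Add(33345, Mul(10, Pow(5, Rational(1, 2))))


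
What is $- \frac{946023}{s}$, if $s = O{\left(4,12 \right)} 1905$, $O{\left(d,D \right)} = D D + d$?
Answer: $- \frac{2483}{740} \approx -3.3554$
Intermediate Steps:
$O{\left(d,D \right)} = d + D^{2}$ ($O{\left(d,D \right)} = D^{2} + d = d + D^{2}$)
$s = 281940$ ($s = \left(4 + 12^{2}\right) 1905 = \left(4 + 144\right) 1905 = 148 \cdot 1905 = 281940$)
$- \frac{946023}{s} = - \frac{946023}{281940} = \left(-946023\right) \frac{1}{281940} = - \frac{2483}{740}$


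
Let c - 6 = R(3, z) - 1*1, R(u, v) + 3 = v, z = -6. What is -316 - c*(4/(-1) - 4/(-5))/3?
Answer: -4804/15 ≈ -320.27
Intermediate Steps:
R(u, v) = -3 + v
c = -4 (c = 6 + ((-3 - 6) - 1*1) = 6 + (-9 - 1) = 6 - 10 = -4)
-316 - c*(4/(-1) - 4/(-5))/3 = -316 - (-4)*(4/(-1) - 4/(-5))/3 = -316 - (-4)*(4*(-1) - 4*(-⅕))*(⅓) = -316 - (-4)*(-4 + ⅘)*(⅓) = -316 - (-4)*(-16/5*⅓) = -316 - (-4)*(-16)/15 = -316 - 1*64/15 = -316 - 64/15 = -4804/15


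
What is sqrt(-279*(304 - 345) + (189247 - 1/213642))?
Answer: sqrt(1017765762760318)/71214 ≈ 447.98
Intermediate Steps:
sqrt(-279*(304 - 345) + (189247 - 1/213642)) = sqrt(-279*(-41) + (189247 - 1*1/213642)) = sqrt(11439 + (189247 - 1/213642)) = sqrt(11439 + 40431107573/213642) = sqrt(42874958411/213642) = sqrt(1017765762760318)/71214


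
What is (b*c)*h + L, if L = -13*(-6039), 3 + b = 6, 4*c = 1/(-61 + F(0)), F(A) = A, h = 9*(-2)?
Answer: 9577881/122 ≈ 78507.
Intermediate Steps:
h = -18
c = -1/244 (c = 1/(4*(-61 + 0)) = (1/4)/(-61) = (1/4)*(-1/61) = -1/244 ≈ -0.0040984)
b = 3 (b = -3 + 6 = 3)
L = 78507
(b*c)*h + L = (3*(-1/244))*(-18) + 78507 = -3/244*(-18) + 78507 = 27/122 + 78507 = 9577881/122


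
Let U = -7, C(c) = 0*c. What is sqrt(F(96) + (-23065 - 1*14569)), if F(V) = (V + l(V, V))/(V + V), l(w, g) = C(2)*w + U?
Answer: 47*I*sqrt(9813)/24 ≈ 193.99*I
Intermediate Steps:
C(c) = 0
l(w, g) = -7 (l(w, g) = 0*w - 7 = 0 - 7 = -7)
F(V) = (-7 + V)/(2*V) (F(V) = (V - 7)/(V + V) = (-7 + V)/((2*V)) = (-7 + V)*(1/(2*V)) = (-7 + V)/(2*V))
sqrt(F(96) + (-23065 - 1*14569)) = sqrt((1/2)*(-7 + 96)/96 + (-23065 - 1*14569)) = sqrt((1/2)*(1/96)*89 + (-23065 - 14569)) = sqrt(89/192 - 37634) = sqrt(-7225639/192) = 47*I*sqrt(9813)/24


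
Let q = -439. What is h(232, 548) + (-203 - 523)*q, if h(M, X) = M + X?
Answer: 319494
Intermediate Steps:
h(232, 548) + (-203 - 523)*q = (232 + 548) + (-203 - 523)*(-439) = 780 - 726*(-439) = 780 + 318714 = 319494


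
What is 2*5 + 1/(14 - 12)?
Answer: 21/2 ≈ 10.500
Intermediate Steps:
2*5 + 1/(14 - 12) = 10 + 1/2 = 21/2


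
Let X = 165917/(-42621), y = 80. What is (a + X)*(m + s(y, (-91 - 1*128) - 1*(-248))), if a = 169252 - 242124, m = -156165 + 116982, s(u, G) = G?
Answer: 121614024419066/42621 ≈ 2.8534e+9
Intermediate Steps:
m = -39183
a = -72872
X = -165917/42621 (X = 165917*(-1/42621) = -165917/42621 ≈ -3.8928)
(a + X)*(m + s(y, (-91 - 1*128) - 1*(-248))) = (-72872 - 165917/42621)*(-39183 + ((-91 - 1*128) - 1*(-248))) = -3106043429*(-39183 + ((-91 - 128) + 248))/42621 = -3106043429*(-39183 + (-219 + 248))/42621 = -3106043429*(-39183 + 29)/42621 = -3106043429/42621*(-39154) = 121614024419066/42621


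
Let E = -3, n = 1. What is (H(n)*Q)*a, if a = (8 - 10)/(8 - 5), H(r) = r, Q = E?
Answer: 2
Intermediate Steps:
Q = -3
a = -2/3 ≈ -0.66667
(H(n)*Q)*a = (1*(-3))*(-2/3) = -3*(-2/3) = 2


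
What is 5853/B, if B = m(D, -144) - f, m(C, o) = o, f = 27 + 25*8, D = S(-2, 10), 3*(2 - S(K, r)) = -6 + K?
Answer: -5853/371 ≈ -15.776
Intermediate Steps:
S(K, r) = 4 - K/3 (S(K, r) = 2 - (-6 + K)/3 = 2 + (2 - K/3) = 4 - K/3)
D = 14/3 (D = 4 - ⅓*(-2) = 4 + ⅔ = 14/3 ≈ 4.6667)
f = 227 (f = 27 + 200 = 227)
B = -371 (B = -144 - 1*227 = -144 - 227 = -371)
5853/B = 5853/(-371) = 5853*(-1/371) = -5853/371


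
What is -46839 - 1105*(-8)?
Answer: -37999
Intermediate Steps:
-46839 - 1105*(-8) = -46839 - 1*(-8840) = -46839 + 8840 = -37999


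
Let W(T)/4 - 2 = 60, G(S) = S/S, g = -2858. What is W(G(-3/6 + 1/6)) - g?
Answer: 3106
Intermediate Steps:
G(S) = 1
W(T) = 248 (W(T) = 8 + 4*60 = 8 + 240 = 248)
W(G(-3/6 + 1/6)) - g = 248 - 1*(-2858) = 248 + 2858 = 3106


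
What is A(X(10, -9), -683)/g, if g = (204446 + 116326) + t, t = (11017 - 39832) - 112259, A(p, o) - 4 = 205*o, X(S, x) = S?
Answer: -140011/179698 ≈ -0.77915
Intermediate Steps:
A(p, o) = 4 + 205*o
t = -141074 (t = -28815 - 112259 = -141074)
g = 179698 (g = (204446 + 116326) - 141074 = 320772 - 141074 = 179698)
A(X(10, -9), -683)/g = (4 + 205*(-683))/179698 = (4 - 140015)*(1/179698) = -140011*1/179698 = -140011/179698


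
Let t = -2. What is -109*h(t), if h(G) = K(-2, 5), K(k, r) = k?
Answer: 218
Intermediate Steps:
h(G) = -2
-109*h(t) = -109*(-2) = 218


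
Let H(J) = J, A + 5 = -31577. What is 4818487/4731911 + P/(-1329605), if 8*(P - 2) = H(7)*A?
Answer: 26149751021459/25166290100620 ≈ 1.0391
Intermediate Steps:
A = -31582 (A = -5 - 31577 = -31582)
P = -110529/4 (P = 2 + (7*(-31582))/8 = 2 + (⅛)*(-221074) = 2 - 110537/4 = -110529/4 ≈ -27632.)
4818487/4731911 + P/(-1329605) = 4818487/4731911 - 110529/4/(-1329605) = 4818487*(1/4731911) - 110529/4*(-1/1329605) = 4818487/4731911 + 110529/5318420 = 26149751021459/25166290100620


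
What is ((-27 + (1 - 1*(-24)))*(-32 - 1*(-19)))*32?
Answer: 832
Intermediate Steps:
((-27 + (1 - 1*(-24)))*(-32 - 1*(-19)))*32 = ((-27 + (1 + 24))*(-32 + 19))*32 = ((-27 + 25)*(-13))*32 = -2*(-13)*32 = 26*32 = 832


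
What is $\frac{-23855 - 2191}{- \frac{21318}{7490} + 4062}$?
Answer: $- \frac{10838030}{1689059} \approx -6.4166$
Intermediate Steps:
$\frac{-23855 - 2191}{- \frac{21318}{7490} + 4062} = - \frac{26046}{\left(-21318\right) \frac{1}{7490} + 4062} = - \frac{26046}{- \frac{10659}{3745} + 4062} = - \frac{26046}{\frac{15201531}{3745}} = \left(-26046\right) \frac{3745}{15201531} = - \frac{10838030}{1689059}$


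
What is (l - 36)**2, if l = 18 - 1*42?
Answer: 3600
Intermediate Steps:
l = -24 (l = 18 - 42 = -24)
(l - 36)**2 = (-24 - 36)**2 = (-60)**2 = 3600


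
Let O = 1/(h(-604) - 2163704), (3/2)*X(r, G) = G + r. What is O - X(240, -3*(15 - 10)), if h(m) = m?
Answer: -324646201/2164308 ≈ -150.00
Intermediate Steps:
X(r, G) = 2*G/3 + 2*r/3 (X(r, G) = 2*(G + r)/3 = 2*G/3 + 2*r/3)
O = -1/2164308 (O = 1/(-604 - 2163704) = 1/(-2164308) = -1/2164308 ≈ -4.6204e-7)
O - X(240, -3*(15 - 10)) = -1/2164308 - (2*(-3*(15 - 10))/3 + (⅔)*240) = -1/2164308 - (2*(-3*5)/3 + 160) = -1/2164308 - ((⅔)*(-15) + 160) = -1/2164308 - (-10 + 160) = -1/2164308 - 1*150 = -1/2164308 - 150 = -324646201/2164308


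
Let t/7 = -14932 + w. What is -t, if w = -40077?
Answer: 385063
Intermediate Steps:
t = -385063 (t = 7*(-14932 - 40077) = 7*(-55009) = -385063)
-t = -1*(-385063) = 385063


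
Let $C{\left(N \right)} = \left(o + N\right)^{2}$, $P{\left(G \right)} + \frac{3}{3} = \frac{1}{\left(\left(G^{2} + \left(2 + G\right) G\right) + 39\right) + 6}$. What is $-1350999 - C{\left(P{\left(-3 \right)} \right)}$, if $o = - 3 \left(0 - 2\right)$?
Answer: $- \frac{4389477547}{3249} \approx -1.351 \cdot 10^{6}$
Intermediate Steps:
$o = 6$ ($o = \left(-3\right) \left(-2\right) = 6$)
$P{\left(G \right)} = -1 + \frac{1}{45 + G^{2} + G \left(2 + G\right)}$ ($P{\left(G \right)} = -1 + \frac{1}{\left(\left(G^{2} + \left(2 + G\right) G\right) + 39\right) + 6} = -1 + \frac{1}{\left(\left(G^{2} + G \left(2 + G\right)\right) + 39\right) + 6} = -1 + \frac{1}{\left(39 + G^{2} + G \left(2 + G\right)\right) + 6} = -1 + \frac{1}{45 + G^{2} + G \left(2 + G\right)}$)
$C{\left(N \right)} = \left(6 + N\right)^{2}$
$-1350999 - C{\left(P{\left(-3 \right)} \right)} = -1350999 - \left(6 + \frac{2 \left(-22 - -3 - \left(-3\right)^{2}\right)}{45 + 2 \left(-3\right) + 2 \left(-3\right)^{2}}\right)^{2} = -1350999 - \left(6 + \frac{2 \left(-22 + 3 - 9\right)}{45 - 6 + 2 \cdot 9}\right)^{2} = -1350999 - \left(6 + \frac{2 \left(-22 + 3 - 9\right)}{45 - 6 + 18}\right)^{2} = -1350999 - \left(6 + 2 \cdot \frac{1}{57} \left(-28\right)\right)^{2} = -1350999 - \left(6 - \frac{56}{57}\right)^{2} = -1350999 - \left(\frac{286}{57}\right)^{2} = -1350999 - \frac{81796}{3249} = - \frac{4389477547}{3249}$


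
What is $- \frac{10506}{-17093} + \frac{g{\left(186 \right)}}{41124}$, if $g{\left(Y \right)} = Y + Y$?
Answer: $\frac{36533945}{58577711} \approx 0.62368$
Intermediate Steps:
$g{\left(Y \right)} = 2 Y$
$- \frac{10506}{-17093} + \frac{g{\left(186 \right)}}{41124} = - \frac{10506}{-17093} + \frac{2 \cdot 186}{41124} = \left(-10506\right) \left(- \frac{1}{17093}\right) + 372 \cdot \frac{1}{41124} = \frac{10506}{17093} + \frac{31}{3427} = \frac{36533945}{58577711}$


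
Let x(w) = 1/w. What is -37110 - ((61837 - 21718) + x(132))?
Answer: -10194229/132 ≈ -77229.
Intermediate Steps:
-37110 - ((61837 - 21718) + x(132)) = -37110 - ((61837 - 21718) + 1/132) = -37110 - (40119 + 1/132) = -37110 - 1*5295709/132 = -37110 - 5295709/132 = -10194229/132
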